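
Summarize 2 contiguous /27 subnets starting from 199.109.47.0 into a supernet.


Original prefix: /27
Number of subnets: 2 = 2^1
New prefix = 27 - 1 = 26
Supernet: 199.109.47.0/26


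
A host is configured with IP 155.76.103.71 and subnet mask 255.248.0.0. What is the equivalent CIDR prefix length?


Binary: 11111111.11111000.00000000.00000000
Count leading 1s
Prefix: /13


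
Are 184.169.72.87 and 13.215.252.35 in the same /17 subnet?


Mask: 255.255.128.0
184.169.72.87 AND mask = 184.169.0.0
13.215.252.35 AND mask = 13.215.128.0
No, different subnets (184.169.0.0 vs 13.215.128.0)


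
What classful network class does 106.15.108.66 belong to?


First octet: 106
Binary: 01101010
0xxxxxxx -> Class A (1-126)
Class A, default mask 255.0.0.0 (/8)


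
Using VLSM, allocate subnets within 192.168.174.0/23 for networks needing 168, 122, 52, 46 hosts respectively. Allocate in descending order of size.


168 hosts -> /24 (254 usable): 192.168.174.0/24
122 hosts -> /25 (126 usable): 192.168.175.0/25
52 hosts -> /26 (62 usable): 192.168.175.128/26
46 hosts -> /26 (62 usable): 192.168.175.192/26
Allocation: 192.168.174.0/24 (168 hosts, 254 usable); 192.168.175.0/25 (122 hosts, 126 usable); 192.168.175.128/26 (52 hosts, 62 usable); 192.168.175.192/26 (46 hosts, 62 usable)


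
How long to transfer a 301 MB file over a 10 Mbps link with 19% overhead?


Effective throughput = 10 * (1 - 19/100) = 8.1 Mbps
File size in Mb = 301 * 8 = 2408 Mb
Time = 2408 / 8.1
Time = 297.284 seconds


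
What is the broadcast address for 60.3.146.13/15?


Network: 60.2.0.0/15
Host bits = 17
Set all host bits to 1:
Broadcast: 60.3.255.255


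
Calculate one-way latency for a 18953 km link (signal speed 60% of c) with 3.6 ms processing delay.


Speed = 0.6 * 3e5 km/s = 180000 km/s
Propagation delay = 18953 / 180000 = 0.1053 s = 105.2944 ms
Processing delay = 3.6 ms
Total one-way latency = 108.8944 ms


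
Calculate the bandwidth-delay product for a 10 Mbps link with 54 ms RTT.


BDP = bandwidth * RTT
= 10 Mbps * 54 ms
= 10 * 1e6 * 54 / 1000 bits
= 540000 bits
= 67500 bytes
= 65.918 KB
BDP = 540000 bits (67500 bytes)


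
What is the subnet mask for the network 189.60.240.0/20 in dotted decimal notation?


/20 means 20 network bits, 12 host bits
Binary: 11111111111111111111000000000000
Mask: 255.255.240.0


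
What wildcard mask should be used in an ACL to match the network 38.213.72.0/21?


Subnet mask: 255.255.248.0
Wildcard = 255.255.255.255 - subnet mask
255 - 255 = 0
255 - 255 = 0
255 - 248 = 7
255 - 0 = 255
Wildcard: 0.0.7.255


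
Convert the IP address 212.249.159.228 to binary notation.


212 = 11010100
249 = 11111001
159 = 10011111
228 = 11100100
Binary: 11010100.11111001.10011111.11100100


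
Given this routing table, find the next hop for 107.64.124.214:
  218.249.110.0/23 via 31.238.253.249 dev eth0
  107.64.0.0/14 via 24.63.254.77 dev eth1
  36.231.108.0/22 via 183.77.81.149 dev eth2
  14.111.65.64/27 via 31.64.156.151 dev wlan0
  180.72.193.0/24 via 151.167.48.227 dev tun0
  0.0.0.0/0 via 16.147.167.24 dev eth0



Longest prefix match for 107.64.124.214:
  /23 218.249.110.0: no
  /14 107.64.0.0: MATCH
  /22 36.231.108.0: no
  /27 14.111.65.64: no
  /24 180.72.193.0: no
  /0 0.0.0.0: MATCH
Selected: next-hop 24.63.254.77 via eth1 (matched /14)


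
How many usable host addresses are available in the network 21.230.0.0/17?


Host bits = 32 - 17 = 15
Total addresses = 2^15 = 32768
Usable = total - 2 (network and broadcast)
Usable hosts: 32766


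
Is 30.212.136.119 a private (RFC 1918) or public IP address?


RFC 1918 private ranges:
  10.0.0.0/8 (10.0.0.0 - 10.255.255.255)
  172.16.0.0/12 (172.16.0.0 - 172.31.255.255)
  192.168.0.0/16 (192.168.0.0 - 192.168.255.255)
Public (not in any RFC 1918 range)


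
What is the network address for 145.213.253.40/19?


IP:   10010001.11010101.11111101.00101000
Mask: 11111111.11111111.11100000.00000000
AND operation:
Net:  10010001.11010101.11100000.00000000
Network: 145.213.224.0/19


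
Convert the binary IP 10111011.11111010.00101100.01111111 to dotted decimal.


10111011 = 187
11111010 = 250
00101100 = 44
01111111 = 127
IP: 187.250.44.127


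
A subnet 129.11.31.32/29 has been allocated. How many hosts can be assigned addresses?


Host bits = 32 - 29 = 3
Total addresses = 2^3 = 8
Usable = total - 2 (network and broadcast)
Usable hosts: 6


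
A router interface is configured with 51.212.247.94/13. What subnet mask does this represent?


/13 means 13 network bits, 19 host bits
Binary: 11111111111110000000000000000000
Mask: 255.248.0.0


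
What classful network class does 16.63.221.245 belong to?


First octet: 16
Binary: 00010000
0xxxxxxx -> Class A (1-126)
Class A, default mask 255.0.0.0 (/8)


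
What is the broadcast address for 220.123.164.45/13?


Network: 220.120.0.0/13
Host bits = 19
Set all host bits to 1:
Broadcast: 220.127.255.255


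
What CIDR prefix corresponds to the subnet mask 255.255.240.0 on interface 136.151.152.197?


Binary: 11111111.11111111.11110000.00000000
Count leading 1s
Prefix: /20


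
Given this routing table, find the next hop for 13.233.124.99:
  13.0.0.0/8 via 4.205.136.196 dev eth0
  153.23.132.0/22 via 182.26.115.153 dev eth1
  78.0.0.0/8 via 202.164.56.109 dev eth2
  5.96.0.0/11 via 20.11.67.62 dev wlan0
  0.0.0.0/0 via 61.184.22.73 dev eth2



Longest prefix match for 13.233.124.99:
  /8 13.0.0.0: MATCH
  /22 153.23.132.0: no
  /8 78.0.0.0: no
  /11 5.96.0.0: no
  /0 0.0.0.0: MATCH
Selected: next-hop 4.205.136.196 via eth0 (matched /8)


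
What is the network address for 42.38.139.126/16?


IP:   00101010.00100110.10001011.01111110
Mask: 11111111.11111111.00000000.00000000
AND operation:
Net:  00101010.00100110.00000000.00000000
Network: 42.38.0.0/16


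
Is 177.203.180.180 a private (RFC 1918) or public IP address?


RFC 1918 private ranges:
  10.0.0.0/8 (10.0.0.0 - 10.255.255.255)
  172.16.0.0/12 (172.16.0.0 - 172.31.255.255)
  192.168.0.0/16 (192.168.0.0 - 192.168.255.255)
Public (not in any RFC 1918 range)


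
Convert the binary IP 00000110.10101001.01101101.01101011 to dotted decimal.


00000110 = 6
10101001 = 169
01101101 = 109
01101011 = 107
IP: 6.169.109.107


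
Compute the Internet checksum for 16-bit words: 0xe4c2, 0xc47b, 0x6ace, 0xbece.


Sum all words (with carry folding):
+ 0xe4c2 = 0xe4c2
+ 0xc47b = 0xa93e
+ 0x6ace = 0x140d
+ 0xbece = 0xd2db
One's complement: ~0xd2db
Checksum = 0x2d24


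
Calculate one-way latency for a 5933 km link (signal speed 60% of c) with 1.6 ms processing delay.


Speed = 0.6 * 3e5 km/s = 180000 km/s
Propagation delay = 5933 / 180000 = 0.033 s = 32.9611 ms
Processing delay = 1.6 ms
Total one-way latency = 34.5611 ms


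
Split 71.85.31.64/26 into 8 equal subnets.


New prefix = 26 + 3 = 29
Each subnet has 8 addresses
  71.85.31.64/29
  71.85.31.72/29
  71.85.31.80/29
  71.85.31.88/29
  71.85.31.96/29
  71.85.31.104/29
  71.85.31.112/29
  71.85.31.120/29
Subnets: 71.85.31.64/29, 71.85.31.72/29, 71.85.31.80/29, 71.85.31.88/29, 71.85.31.96/29, 71.85.31.104/29, 71.85.31.112/29, 71.85.31.120/29


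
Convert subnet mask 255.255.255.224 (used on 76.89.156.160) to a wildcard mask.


Subnet mask: 255.255.255.224
Wildcard = 255.255.255.255 - subnet mask
255 - 255 = 0
255 - 255 = 0
255 - 255 = 0
255 - 224 = 31
Wildcard: 0.0.0.31


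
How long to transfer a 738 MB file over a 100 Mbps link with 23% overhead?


Effective throughput = 100 * (1 - 23/100) = 77 Mbps
File size in Mb = 738 * 8 = 5904 Mb
Time = 5904 / 77
Time = 76.6753 seconds


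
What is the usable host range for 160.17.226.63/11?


Network: 160.0.0.0
Broadcast: 160.31.255.255
First usable = network + 1
Last usable = broadcast - 1
Range: 160.0.0.1 to 160.31.255.254


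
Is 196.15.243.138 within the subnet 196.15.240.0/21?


Subnet network: 196.15.240.0
Test IP AND mask: 196.15.240.0
Yes, 196.15.243.138 is in 196.15.240.0/21


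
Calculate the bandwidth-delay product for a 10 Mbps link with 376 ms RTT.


BDP = bandwidth * RTT
= 10 Mbps * 376 ms
= 10 * 1e6 * 376 / 1000 bits
= 3760000 bits
= 470000 bytes
= 458.9844 KB
BDP = 3760000 bits (470000 bytes)


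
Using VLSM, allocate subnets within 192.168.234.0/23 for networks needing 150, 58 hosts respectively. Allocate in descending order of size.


150 hosts -> /24 (254 usable): 192.168.234.0/24
58 hosts -> /26 (62 usable): 192.168.235.0/26
Allocation: 192.168.234.0/24 (150 hosts, 254 usable); 192.168.235.0/26 (58 hosts, 62 usable)


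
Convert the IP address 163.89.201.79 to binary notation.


163 = 10100011
89 = 01011001
201 = 11001001
79 = 01001111
Binary: 10100011.01011001.11001001.01001111


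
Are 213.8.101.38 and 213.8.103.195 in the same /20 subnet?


Mask: 255.255.240.0
213.8.101.38 AND mask = 213.8.96.0
213.8.103.195 AND mask = 213.8.96.0
Yes, same subnet (213.8.96.0)


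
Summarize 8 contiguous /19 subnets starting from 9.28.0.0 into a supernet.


Original prefix: /19
Number of subnets: 8 = 2^3
New prefix = 19 - 3 = 16
Supernet: 9.28.0.0/16


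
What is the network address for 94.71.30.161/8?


IP:   01011110.01000111.00011110.10100001
Mask: 11111111.00000000.00000000.00000000
AND operation:
Net:  01011110.00000000.00000000.00000000
Network: 94.0.0.0/8


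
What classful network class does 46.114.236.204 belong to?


First octet: 46
Binary: 00101110
0xxxxxxx -> Class A (1-126)
Class A, default mask 255.0.0.0 (/8)


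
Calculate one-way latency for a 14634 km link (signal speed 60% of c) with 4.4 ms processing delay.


Speed = 0.6 * 3e5 km/s = 180000 km/s
Propagation delay = 14634 / 180000 = 0.0813 s = 81.3 ms
Processing delay = 4.4 ms
Total one-way latency = 85.7 ms


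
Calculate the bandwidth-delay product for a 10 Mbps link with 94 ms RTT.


BDP = bandwidth * RTT
= 10 Mbps * 94 ms
= 10 * 1e6 * 94 / 1000 bits
= 940000 bits
= 117500 bytes
= 114.7461 KB
BDP = 940000 bits (117500 bytes)


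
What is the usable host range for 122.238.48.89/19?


Network: 122.238.32.0
Broadcast: 122.238.63.255
First usable = network + 1
Last usable = broadcast - 1
Range: 122.238.32.1 to 122.238.63.254


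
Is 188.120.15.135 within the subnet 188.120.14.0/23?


Subnet network: 188.120.14.0
Test IP AND mask: 188.120.14.0
Yes, 188.120.15.135 is in 188.120.14.0/23


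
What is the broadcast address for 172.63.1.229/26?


Network: 172.63.1.192/26
Host bits = 6
Set all host bits to 1:
Broadcast: 172.63.1.255


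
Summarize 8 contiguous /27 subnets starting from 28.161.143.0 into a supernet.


Original prefix: /27
Number of subnets: 8 = 2^3
New prefix = 27 - 3 = 24
Supernet: 28.161.143.0/24


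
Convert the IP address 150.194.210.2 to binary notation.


150 = 10010110
194 = 11000010
210 = 11010010
2 = 00000010
Binary: 10010110.11000010.11010010.00000010


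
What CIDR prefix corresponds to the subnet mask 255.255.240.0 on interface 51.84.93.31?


Binary: 11111111.11111111.11110000.00000000
Count leading 1s
Prefix: /20


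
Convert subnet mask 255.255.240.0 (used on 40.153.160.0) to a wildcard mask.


Subnet mask: 255.255.240.0
Wildcard = 255.255.255.255 - subnet mask
255 - 255 = 0
255 - 255 = 0
255 - 240 = 15
255 - 0 = 255
Wildcard: 0.0.15.255


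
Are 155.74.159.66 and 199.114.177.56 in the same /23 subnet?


Mask: 255.255.254.0
155.74.159.66 AND mask = 155.74.158.0
199.114.177.56 AND mask = 199.114.176.0
No, different subnets (155.74.158.0 vs 199.114.176.0)


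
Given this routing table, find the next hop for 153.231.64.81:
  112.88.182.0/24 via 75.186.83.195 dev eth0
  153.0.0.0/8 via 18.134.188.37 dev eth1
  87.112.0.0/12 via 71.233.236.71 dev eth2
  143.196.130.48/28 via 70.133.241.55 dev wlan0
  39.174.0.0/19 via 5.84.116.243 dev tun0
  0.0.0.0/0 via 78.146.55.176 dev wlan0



Longest prefix match for 153.231.64.81:
  /24 112.88.182.0: no
  /8 153.0.0.0: MATCH
  /12 87.112.0.0: no
  /28 143.196.130.48: no
  /19 39.174.0.0: no
  /0 0.0.0.0: MATCH
Selected: next-hop 18.134.188.37 via eth1 (matched /8)


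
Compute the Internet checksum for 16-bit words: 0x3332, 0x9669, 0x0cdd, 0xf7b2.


Sum all words (with carry folding):
+ 0x3332 = 0x3332
+ 0x9669 = 0xc99b
+ 0x0cdd = 0xd678
+ 0xf7b2 = 0xce2b
One's complement: ~0xce2b
Checksum = 0x31d4


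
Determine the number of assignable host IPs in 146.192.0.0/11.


Host bits = 32 - 11 = 21
Total addresses = 2^21 = 2097152
Usable = total - 2 (network and broadcast)
Usable hosts: 2097150


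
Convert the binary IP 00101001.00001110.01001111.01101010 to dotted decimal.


00101001 = 41
00001110 = 14
01001111 = 79
01101010 = 106
IP: 41.14.79.106


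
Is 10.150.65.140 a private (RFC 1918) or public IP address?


RFC 1918 private ranges:
  10.0.0.0/8 (10.0.0.0 - 10.255.255.255)
  172.16.0.0/12 (172.16.0.0 - 172.31.255.255)
  192.168.0.0/16 (192.168.0.0 - 192.168.255.255)
Private (in 10.0.0.0/8)


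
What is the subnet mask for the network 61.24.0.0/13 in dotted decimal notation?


/13 means 13 network bits, 19 host bits
Binary: 11111111111110000000000000000000
Mask: 255.248.0.0


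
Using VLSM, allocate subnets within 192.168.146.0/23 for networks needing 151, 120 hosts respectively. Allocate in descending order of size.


151 hosts -> /24 (254 usable): 192.168.146.0/24
120 hosts -> /25 (126 usable): 192.168.147.0/25
Allocation: 192.168.146.0/24 (151 hosts, 254 usable); 192.168.147.0/25 (120 hosts, 126 usable)


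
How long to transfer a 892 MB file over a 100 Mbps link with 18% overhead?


Effective throughput = 100 * (1 - 18/100) = 82 Mbps
File size in Mb = 892 * 8 = 7136 Mb
Time = 7136 / 82
Time = 87.0244 seconds


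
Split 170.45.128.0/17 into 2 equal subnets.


New prefix = 17 + 1 = 18
Each subnet has 16384 addresses
  170.45.128.0/18
  170.45.192.0/18
Subnets: 170.45.128.0/18, 170.45.192.0/18


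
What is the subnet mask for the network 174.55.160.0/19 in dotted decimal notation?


/19 means 19 network bits, 13 host bits
Binary: 11111111111111111110000000000000
Mask: 255.255.224.0


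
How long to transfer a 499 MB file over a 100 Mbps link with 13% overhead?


Effective throughput = 100 * (1 - 13/100) = 87 Mbps
File size in Mb = 499 * 8 = 3992 Mb
Time = 3992 / 87
Time = 45.8851 seconds


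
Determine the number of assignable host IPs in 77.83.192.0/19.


Host bits = 32 - 19 = 13
Total addresses = 2^13 = 8192
Usable = total - 2 (network and broadcast)
Usable hosts: 8190


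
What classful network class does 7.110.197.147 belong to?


First octet: 7
Binary: 00000111
0xxxxxxx -> Class A (1-126)
Class A, default mask 255.0.0.0 (/8)


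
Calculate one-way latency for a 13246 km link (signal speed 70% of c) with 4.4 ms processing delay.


Speed = 0.7 * 3e5 km/s = 210000 km/s
Propagation delay = 13246 / 210000 = 0.0631 s = 63.0762 ms
Processing delay = 4.4 ms
Total one-way latency = 67.4762 ms


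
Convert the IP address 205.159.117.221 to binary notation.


205 = 11001101
159 = 10011111
117 = 01110101
221 = 11011101
Binary: 11001101.10011111.01110101.11011101


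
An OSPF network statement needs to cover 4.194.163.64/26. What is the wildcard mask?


Subnet mask: 255.255.255.192
Wildcard = 255.255.255.255 - subnet mask
255 - 255 = 0
255 - 255 = 0
255 - 255 = 0
255 - 192 = 63
Wildcard: 0.0.0.63


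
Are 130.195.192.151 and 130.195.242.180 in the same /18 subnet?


Mask: 255.255.192.0
130.195.192.151 AND mask = 130.195.192.0
130.195.242.180 AND mask = 130.195.192.0
Yes, same subnet (130.195.192.0)


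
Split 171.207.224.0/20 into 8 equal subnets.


New prefix = 20 + 3 = 23
Each subnet has 512 addresses
  171.207.224.0/23
  171.207.226.0/23
  171.207.228.0/23
  171.207.230.0/23
  171.207.232.0/23
  171.207.234.0/23
  171.207.236.0/23
  171.207.238.0/23
Subnets: 171.207.224.0/23, 171.207.226.0/23, 171.207.228.0/23, 171.207.230.0/23, 171.207.232.0/23, 171.207.234.0/23, 171.207.236.0/23, 171.207.238.0/23


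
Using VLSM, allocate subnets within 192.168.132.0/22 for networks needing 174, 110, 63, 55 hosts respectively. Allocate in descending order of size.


174 hosts -> /24 (254 usable): 192.168.132.0/24
110 hosts -> /25 (126 usable): 192.168.133.0/25
63 hosts -> /25 (126 usable): 192.168.133.128/25
55 hosts -> /26 (62 usable): 192.168.134.0/26
Allocation: 192.168.132.0/24 (174 hosts, 254 usable); 192.168.133.0/25 (110 hosts, 126 usable); 192.168.133.128/25 (63 hosts, 126 usable); 192.168.134.0/26 (55 hosts, 62 usable)


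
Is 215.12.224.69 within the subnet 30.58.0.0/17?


Subnet network: 30.58.0.0
Test IP AND mask: 215.12.128.0
No, 215.12.224.69 is not in 30.58.0.0/17


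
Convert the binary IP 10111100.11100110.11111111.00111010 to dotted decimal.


10111100 = 188
11100110 = 230
11111111 = 255
00111010 = 58
IP: 188.230.255.58


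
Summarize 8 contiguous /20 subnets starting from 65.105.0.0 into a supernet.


Original prefix: /20
Number of subnets: 8 = 2^3
New prefix = 20 - 3 = 17
Supernet: 65.105.0.0/17


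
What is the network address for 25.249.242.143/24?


IP:   00011001.11111001.11110010.10001111
Mask: 11111111.11111111.11111111.00000000
AND operation:
Net:  00011001.11111001.11110010.00000000
Network: 25.249.242.0/24


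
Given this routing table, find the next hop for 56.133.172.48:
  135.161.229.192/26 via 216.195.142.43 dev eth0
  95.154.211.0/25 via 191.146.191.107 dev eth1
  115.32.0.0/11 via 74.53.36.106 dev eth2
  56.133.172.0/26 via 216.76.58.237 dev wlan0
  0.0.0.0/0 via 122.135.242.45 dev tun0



Longest prefix match for 56.133.172.48:
  /26 135.161.229.192: no
  /25 95.154.211.0: no
  /11 115.32.0.0: no
  /26 56.133.172.0: MATCH
  /0 0.0.0.0: MATCH
Selected: next-hop 216.76.58.237 via wlan0 (matched /26)


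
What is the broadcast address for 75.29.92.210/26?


Network: 75.29.92.192/26
Host bits = 6
Set all host bits to 1:
Broadcast: 75.29.92.255


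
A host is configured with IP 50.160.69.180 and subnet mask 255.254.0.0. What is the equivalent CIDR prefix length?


Binary: 11111111.11111110.00000000.00000000
Count leading 1s
Prefix: /15


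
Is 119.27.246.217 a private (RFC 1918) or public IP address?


RFC 1918 private ranges:
  10.0.0.0/8 (10.0.0.0 - 10.255.255.255)
  172.16.0.0/12 (172.16.0.0 - 172.31.255.255)
  192.168.0.0/16 (192.168.0.0 - 192.168.255.255)
Public (not in any RFC 1918 range)


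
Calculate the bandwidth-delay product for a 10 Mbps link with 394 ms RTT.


BDP = bandwidth * RTT
= 10 Mbps * 394 ms
= 10 * 1e6 * 394 / 1000 bits
= 3940000 bits
= 492500 bytes
= 480.957 KB
BDP = 3940000 bits (492500 bytes)


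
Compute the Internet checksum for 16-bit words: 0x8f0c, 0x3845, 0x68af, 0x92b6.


Sum all words (with carry folding):
+ 0x8f0c = 0x8f0c
+ 0x3845 = 0xc751
+ 0x68af = 0x3001
+ 0x92b6 = 0xc2b7
One's complement: ~0xc2b7
Checksum = 0x3d48


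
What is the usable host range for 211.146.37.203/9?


Network: 211.128.0.0
Broadcast: 211.255.255.255
First usable = network + 1
Last usable = broadcast - 1
Range: 211.128.0.1 to 211.255.255.254


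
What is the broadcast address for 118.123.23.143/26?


Network: 118.123.23.128/26
Host bits = 6
Set all host bits to 1:
Broadcast: 118.123.23.191


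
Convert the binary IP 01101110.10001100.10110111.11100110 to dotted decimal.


01101110 = 110
10001100 = 140
10110111 = 183
11100110 = 230
IP: 110.140.183.230


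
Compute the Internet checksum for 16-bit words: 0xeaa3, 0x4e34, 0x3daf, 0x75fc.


Sum all words (with carry folding):
+ 0xeaa3 = 0xeaa3
+ 0x4e34 = 0x38d8
+ 0x3daf = 0x7687
+ 0x75fc = 0xec83
One's complement: ~0xec83
Checksum = 0x137c


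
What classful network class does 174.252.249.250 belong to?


First octet: 174
Binary: 10101110
10xxxxxx -> Class B (128-191)
Class B, default mask 255.255.0.0 (/16)


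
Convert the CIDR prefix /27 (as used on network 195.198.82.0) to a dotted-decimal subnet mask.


/27 means 27 network bits, 5 host bits
Binary: 11111111111111111111111111100000
Mask: 255.255.255.224


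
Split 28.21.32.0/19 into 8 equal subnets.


New prefix = 19 + 3 = 22
Each subnet has 1024 addresses
  28.21.32.0/22
  28.21.36.0/22
  28.21.40.0/22
  28.21.44.0/22
  28.21.48.0/22
  28.21.52.0/22
  28.21.56.0/22
  28.21.60.0/22
Subnets: 28.21.32.0/22, 28.21.36.0/22, 28.21.40.0/22, 28.21.44.0/22, 28.21.48.0/22, 28.21.52.0/22, 28.21.56.0/22, 28.21.60.0/22


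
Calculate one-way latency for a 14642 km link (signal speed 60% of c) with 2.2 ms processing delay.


Speed = 0.6 * 3e5 km/s = 180000 km/s
Propagation delay = 14642 / 180000 = 0.0813 s = 81.3444 ms
Processing delay = 2.2 ms
Total one-way latency = 83.5444 ms


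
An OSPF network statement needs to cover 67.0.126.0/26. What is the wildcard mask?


Subnet mask: 255.255.255.192
Wildcard = 255.255.255.255 - subnet mask
255 - 255 = 0
255 - 255 = 0
255 - 255 = 0
255 - 192 = 63
Wildcard: 0.0.0.63


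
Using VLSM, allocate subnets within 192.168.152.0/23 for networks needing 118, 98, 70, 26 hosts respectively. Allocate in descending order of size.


118 hosts -> /25 (126 usable): 192.168.152.0/25
98 hosts -> /25 (126 usable): 192.168.152.128/25
70 hosts -> /25 (126 usable): 192.168.153.0/25
26 hosts -> /27 (30 usable): 192.168.153.128/27
Allocation: 192.168.152.0/25 (118 hosts, 126 usable); 192.168.152.128/25 (98 hosts, 126 usable); 192.168.153.0/25 (70 hosts, 126 usable); 192.168.153.128/27 (26 hosts, 30 usable)


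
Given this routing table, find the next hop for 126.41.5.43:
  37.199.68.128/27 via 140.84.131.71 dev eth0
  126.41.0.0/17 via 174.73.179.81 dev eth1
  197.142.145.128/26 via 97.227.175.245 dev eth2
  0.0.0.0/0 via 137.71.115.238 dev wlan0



Longest prefix match for 126.41.5.43:
  /27 37.199.68.128: no
  /17 126.41.0.0: MATCH
  /26 197.142.145.128: no
  /0 0.0.0.0: MATCH
Selected: next-hop 174.73.179.81 via eth1 (matched /17)


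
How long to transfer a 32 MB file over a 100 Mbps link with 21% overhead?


Effective throughput = 100 * (1 - 21/100) = 79 Mbps
File size in Mb = 32 * 8 = 256 Mb
Time = 256 / 79
Time = 3.2405 seconds


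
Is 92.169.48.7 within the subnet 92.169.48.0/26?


Subnet network: 92.169.48.0
Test IP AND mask: 92.169.48.0
Yes, 92.169.48.7 is in 92.169.48.0/26


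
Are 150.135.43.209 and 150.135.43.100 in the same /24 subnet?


Mask: 255.255.255.0
150.135.43.209 AND mask = 150.135.43.0
150.135.43.100 AND mask = 150.135.43.0
Yes, same subnet (150.135.43.0)


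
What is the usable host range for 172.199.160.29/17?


Network: 172.199.128.0
Broadcast: 172.199.255.255
First usable = network + 1
Last usable = broadcast - 1
Range: 172.199.128.1 to 172.199.255.254


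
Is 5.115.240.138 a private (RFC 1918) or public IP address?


RFC 1918 private ranges:
  10.0.0.0/8 (10.0.0.0 - 10.255.255.255)
  172.16.0.0/12 (172.16.0.0 - 172.31.255.255)
  192.168.0.0/16 (192.168.0.0 - 192.168.255.255)
Public (not in any RFC 1918 range)


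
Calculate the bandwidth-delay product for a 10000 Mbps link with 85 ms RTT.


BDP = bandwidth * RTT
= 10000 Mbps * 85 ms
= 10000 * 1e6 * 85 / 1000 bits
= 850000000 bits
= 106250000 bytes
= 103759.7656 KB
BDP = 850000000 bits (106250000 bytes)


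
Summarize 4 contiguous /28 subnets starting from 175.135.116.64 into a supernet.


Original prefix: /28
Number of subnets: 4 = 2^2
New prefix = 28 - 2 = 26
Supernet: 175.135.116.64/26


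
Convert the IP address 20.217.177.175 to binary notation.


20 = 00010100
217 = 11011001
177 = 10110001
175 = 10101111
Binary: 00010100.11011001.10110001.10101111


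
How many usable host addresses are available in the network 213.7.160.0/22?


Host bits = 32 - 22 = 10
Total addresses = 2^10 = 1024
Usable = total - 2 (network and broadcast)
Usable hosts: 1022


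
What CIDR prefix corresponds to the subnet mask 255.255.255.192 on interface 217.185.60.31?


Binary: 11111111.11111111.11111111.11000000
Count leading 1s
Prefix: /26


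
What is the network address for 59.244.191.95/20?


IP:   00111011.11110100.10111111.01011111
Mask: 11111111.11111111.11110000.00000000
AND operation:
Net:  00111011.11110100.10110000.00000000
Network: 59.244.176.0/20


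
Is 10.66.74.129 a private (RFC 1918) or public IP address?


RFC 1918 private ranges:
  10.0.0.0/8 (10.0.0.0 - 10.255.255.255)
  172.16.0.0/12 (172.16.0.0 - 172.31.255.255)
  192.168.0.0/16 (192.168.0.0 - 192.168.255.255)
Private (in 10.0.0.0/8)


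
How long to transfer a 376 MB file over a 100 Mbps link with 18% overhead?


Effective throughput = 100 * (1 - 18/100) = 82 Mbps
File size in Mb = 376 * 8 = 3008 Mb
Time = 3008 / 82
Time = 36.6829 seconds


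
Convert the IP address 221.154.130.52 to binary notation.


221 = 11011101
154 = 10011010
130 = 10000010
52 = 00110100
Binary: 11011101.10011010.10000010.00110100


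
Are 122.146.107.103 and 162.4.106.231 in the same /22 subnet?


Mask: 255.255.252.0
122.146.107.103 AND mask = 122.146.104.0
162.4.106.231 AND mask = 162.4.104.0
No, different subnets (122.146.104.0 vs 162.4.104.0)


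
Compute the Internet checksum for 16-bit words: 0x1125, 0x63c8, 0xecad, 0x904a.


Sum all words (with carry folding):
+ 0x1125 = 0x1125
+ 0x63c8 = 0x74ed
+ 0xecad = 0x619b
+ 0x904a = 0xf1e5
One's complement: ~0xf1e5
Checksum = 0x0e1a


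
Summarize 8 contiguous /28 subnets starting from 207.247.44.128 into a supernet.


Original prefix: /28
Number of subnets: 8 = 2^3
New prefix = 28 - 3 = 25
Supernet: 207.247.44.128/25


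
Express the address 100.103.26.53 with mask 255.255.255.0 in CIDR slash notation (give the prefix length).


Binary: 11111111.11111111.11111111.00000000
Count leading 1s
Prefix: /24


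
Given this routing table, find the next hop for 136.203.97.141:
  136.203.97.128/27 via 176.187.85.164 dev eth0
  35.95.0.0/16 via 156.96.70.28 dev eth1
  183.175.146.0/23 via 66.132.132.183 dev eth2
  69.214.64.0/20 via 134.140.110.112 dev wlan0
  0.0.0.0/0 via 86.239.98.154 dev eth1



Longest prefix match for 136.203.97.141:
  /27 136.203.97.128: MATCH
  /16 35.95.0.0: no
  /23 183.175.146.0: no
  /20 69.214.64.0: no
  /0 0.0.0.0: MATCH
Selected: next-hop 176.187.85.164 via eth0 (matched /27)


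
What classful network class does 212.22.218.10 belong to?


First octet: 212
Binary: 11010100
110xxxxx -> Class C (192-223)
Class C, default mask 255.255.255.0 (/24)


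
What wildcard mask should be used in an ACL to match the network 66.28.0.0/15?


Subnet mask: 255.254.0.0
Wildcard = 255.255.255.255 - subnet mask
255 - 255 = 0
255 - 254 = 1
255 - 0 = 255
255 - 0 = 255
Wildcard: 0.1.255.255


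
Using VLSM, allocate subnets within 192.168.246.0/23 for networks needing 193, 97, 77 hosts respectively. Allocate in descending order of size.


193 hosts -> /24 (254 usable): 192.168.246.0/24
97 hosts -> /25 (126 usable): 192.168.247.0/25
77 hosts -> /25 (126 usable): 192.168.247.128/25
Allocation: 192.168.246.0/24 (193 hosts, 254 usable); 192.168.247.0/25 (97 hosts, 126 usable); 192.168.247.128/25 (77 hosts, 126 usable)


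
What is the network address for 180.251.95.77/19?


IP:   10110100.11111011.01011111.01001101
Mask: 11111111.11111111.11100000.00000000
AND operation:
Net:  10110100.11111011.01000000.00000000
Network: 180.251.64.0/19


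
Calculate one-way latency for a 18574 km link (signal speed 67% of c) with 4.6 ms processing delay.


Speed = 0.67 * 3e5 km/s = 201000 km/s
Propagation delay = 18574 / 201000 = 0.0924 s = 92.408 ms
Processing delay = 4.6 ms
Total one-way latency = 97.008 ms


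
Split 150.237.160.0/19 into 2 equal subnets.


New prefix = 19 + 1 = 20
Each subnet has 4096 addresses
  150.237.160.0/20
  150.237.176.0/20
Subnets: 150.237.160.0/20, 150.237.176.0/20


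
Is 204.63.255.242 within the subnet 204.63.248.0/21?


Subnet network: 204.63.248.0
Test IP AND mask: 204.63.248.0
Yes, 204.63.255.242 is in 204.63.248.0/21


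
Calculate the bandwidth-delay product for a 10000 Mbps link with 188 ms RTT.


BDP = bandwidth * RTT
= 10000 Mbps * 188 ms
= 10000 * 1e6 * 188 / 1000 bits
= 1880000000 bits
= 235000000 bytes
= 229492.1875 KB
BDP = 1880000000 bits (235000000 bytes)


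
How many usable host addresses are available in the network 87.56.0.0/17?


Host bits = 32 - 17 = 15
Total addresses = 2^15 = 32768
Usable = total - 2 (network and broadcast)
Usable hosts: 32766


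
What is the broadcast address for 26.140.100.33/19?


Network: 26.140.96.0/19
Host bits = 13
Set all host bits to 1:
Broadcast: 26.140.127.255


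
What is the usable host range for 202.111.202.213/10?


Network: 202.64.0.0
Broadcast: 202.127.255.255
First usable = network + 1
Last usable = broadcast - 1
Range: 202.64.0.1 to 202.127.255.254


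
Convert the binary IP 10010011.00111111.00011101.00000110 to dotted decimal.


10010011 = 147
00111111 = 63
00011101 = 29
00000110 = 6
IP: 147.63.29.6


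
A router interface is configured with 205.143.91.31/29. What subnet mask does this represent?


/29 means 29 network bits, 3 host bits
Binary: 11111111111111111111111111111000
Mask: 255.255.255.248


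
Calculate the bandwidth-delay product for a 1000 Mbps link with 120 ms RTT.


BDP = bandwidth * RTT
= 1000 Mbps * 120 ms
= 1000 * 1e6 * 120 / 1000 bits
= 120000000 bits
= 15000000 bytes
= 14648.4375 KB
BDP = 120000000 bits (15000000 bytes)


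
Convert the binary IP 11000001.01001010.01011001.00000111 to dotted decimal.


11000001 = 193
01001010 = 74
01011001 = 89
00000111 = 7
IP: 193.74.89.7


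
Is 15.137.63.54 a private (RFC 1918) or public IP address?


RFC 1918 private ranges:
  10.0.0.0/8 (10.0.0.0 - 10.255.255.255)
  172.16.0.0/12 (172.16.0.0 - 172.31.255.255)
  192.168.0.0/16 (192.168.0.0 - 192.168.255.255)
Public (not in any RFC 1918 range)


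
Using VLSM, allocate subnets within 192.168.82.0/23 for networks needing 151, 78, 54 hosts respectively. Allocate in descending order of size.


151 hosts -> /24 (254 usable): 192.168.82.0/24
78 hosts -> /25 (126 usable): 192.168.83.0/25
54 hosts -> /26 (62 usable): 192.168.83.128/26
Allocation: 192.168.82.0/24 (151 hosts, 254 usable); 192.168.83.0/25 (78 hosts, 126 usable); 192.168.83.128/26 (54 hosts, 62 usable)


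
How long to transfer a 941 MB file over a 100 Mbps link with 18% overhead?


Effective throughput = 100 * (1 - 18/100) = 82 Mbps
File size in Mb = 941 * 8 = 7528 Mb
Time = 7528 / 82
Time = 91.8049 seconds


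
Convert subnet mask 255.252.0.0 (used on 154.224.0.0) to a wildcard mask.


Subnet mask: 255.252.0.0
Wildcard = 255.255.255.255 - subnet mask
255 - 255 = 0
255 - 252 = 3
255 - 0 = 255
255 - 0 = 255
Wildcard: 0.3.255.255


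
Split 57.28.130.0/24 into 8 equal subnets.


New prefix = 24 + 3 = 27
Each subnet has 32 addresses
  57.28.130.0/27
  57.28.130.32/27
  57.28.130.64/27
  57.28.130.96/27
  57.28.130.128/27
  57.28.130.160/27
  57.28.130.192/27
  57.28.130.224/27
Subnets: 57.28.130.0/27, 57.28.130.32/27, 57.28.130.64/27, 57.28.130.96/27, 57.28.130.128/27, 57.28.130.160/27, 57.28.130.192/27, 57.28.130.224/27


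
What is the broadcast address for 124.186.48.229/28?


Network: 124.186.48.224/28
Host bits = 4
Set all host bits to 1:
Broadcast: 124.186.48.239


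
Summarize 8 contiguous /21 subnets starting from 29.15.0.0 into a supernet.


Original prefix: /21
Number of subnets: 8 = 2^3
New prefix = 21 - 3 = 18
Supernet: 29.15.0.0/18


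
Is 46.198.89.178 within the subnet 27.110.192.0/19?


Subnet network: 27.110.192.0
Test IP AND mask: 46.198.64.0
No, 46.198.89.178 is not in 27.110.192.0/19


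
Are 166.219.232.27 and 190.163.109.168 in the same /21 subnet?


Mask: 255.255.248.0
166.219.232.27 AND mask = 166.219.232.0
190.163.109.168 AND mask = 190.163.104.0
No, different subnets (166.219.232.0 vs 190.163.104.0)


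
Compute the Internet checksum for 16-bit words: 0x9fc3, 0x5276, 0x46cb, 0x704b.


Sum all words (with carry folding):
+ 0x9fc3 = 0x9fc3
+ 0x5276 = 0xf239
+ 0x46cb = 0x3905
+ 0x704b = 0xa950
One's complement: ~0xa950
Checksum = 0x56af


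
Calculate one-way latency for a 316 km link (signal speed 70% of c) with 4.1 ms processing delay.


Speed = 0.7 * 3e5 km/s = 210000 km/s
Propagation delay = 316 / 210000 = 0.0015 s = 1.5048 ms
Processing delay = 4.1 ms
Total one-way latency = 5.6048 ms


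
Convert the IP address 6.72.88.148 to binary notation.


6 = 00000110
72 = 01001000
88 = 01011000
148 = 10010100
Binary: 00000110.01001000.01011000.10010100


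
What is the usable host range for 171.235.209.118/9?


Network: 171.128.0.0
Broadcast: 171.255.255.255
First usable = network + 1
Last usable = broadcast - 1
Range: 171.128.0.1 to 171.255.255.254


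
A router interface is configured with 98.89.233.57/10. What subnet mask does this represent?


/10 means 10 network bits, 22 host bits
Binary: 11111111110000000000000000000000
Mask: 255.192.0.0


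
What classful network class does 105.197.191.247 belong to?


First octet: 105
Binary: 01101001
0xxxxxxx -> Class A (1-126)
Class A, default mask 255.0.0.0 (/8)


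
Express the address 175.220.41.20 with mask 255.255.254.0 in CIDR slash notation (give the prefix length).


Binary: 11111111.11111111.11111110.00000000
Count leading 1s
Prefix: /23


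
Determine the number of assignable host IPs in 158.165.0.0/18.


Host bits = 32 - 18 = 14
Total addresses = 2^14 = 16384
Usable = total - 2 (network and broadcast)
Usable hosts: 16382


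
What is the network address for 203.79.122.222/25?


IP:   11001011.01001111.01111010.11011110
Mask: 11111111.11111111.11111111.10000000
AND operation:
Net:  11001011.01001111.01111010.10000000
Network: 203.79.122.128/25


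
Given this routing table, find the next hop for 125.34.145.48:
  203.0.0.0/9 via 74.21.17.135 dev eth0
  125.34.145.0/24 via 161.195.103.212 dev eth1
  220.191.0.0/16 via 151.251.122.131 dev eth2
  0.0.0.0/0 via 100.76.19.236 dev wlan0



Longest prefix match for 125.34.145.48:
  /9 203.0.0.0: no
  /24 125.34.145.0: MATCH
  /16 220.191.0.0: no
  /0 0.0.0.0: MATCH
Selected: next-hop 161.195.103.212 via eth1 (matched /24)


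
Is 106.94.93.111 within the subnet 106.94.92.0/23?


Subnet network: 106.94.92.0
Test IP AND mask: 106.94.92.0
Yes, 106.94.93.111 is in 106.94.92.0/23


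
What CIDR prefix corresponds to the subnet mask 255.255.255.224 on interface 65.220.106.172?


Binary: 11111111.11111111.11111111.11100000
Count leading 1s
Prefix: /27


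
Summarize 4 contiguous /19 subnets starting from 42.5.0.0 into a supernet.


Original prefix: /19
Number of subnets: 4 = 2^2
New prefix = 19 - 2 = 17
Supernet: 42.5.0.0/17


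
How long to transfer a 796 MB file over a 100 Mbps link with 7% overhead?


Effective throughput = 100 * (1 - 7/100) = 93 Mbps
File size in Mb = 796 * 8 = 6368 Mb
Time = 6368 / 93
Time = 68.4731 seconds


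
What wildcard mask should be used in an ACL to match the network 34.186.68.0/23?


Subnet mask: 255.255.254.0
Wildcard = 255.255.255.255 - subnet mask
255 - 255 = 0
255 - 255 = 0
255 - 254 = 1
255 - 0 = 255
Wildcard: 0.0.1.255


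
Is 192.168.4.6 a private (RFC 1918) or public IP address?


RFC 1918 private ranges:
  10.0.0.0/8 (10.0.0.0 - 10.255.255.255)
  172.16.0.0/12 (172.16.0.0 - 172.31.255.255)
  192.168.0.0/16 (192.168.0.0 - 192.168.255.255)
Private (in 192.168.0.0/16)


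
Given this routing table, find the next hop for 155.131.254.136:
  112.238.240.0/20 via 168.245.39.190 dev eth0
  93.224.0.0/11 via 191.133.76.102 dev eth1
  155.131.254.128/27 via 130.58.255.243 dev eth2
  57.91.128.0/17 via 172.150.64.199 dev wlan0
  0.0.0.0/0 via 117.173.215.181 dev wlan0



Longest prefix match for 155.131.254.136:
  /20 112.238.240.0: no
  /11 93.224.0.0: no
  /27 155.131.254.128: MATCH
  /17 57.91.128.0: no
  /0 0.0.0.0: MATCH
Selected: next-hop 130.58.255.243 via eth2 (matched /27)


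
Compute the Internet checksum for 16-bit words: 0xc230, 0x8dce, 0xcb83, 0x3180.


Sum all words (with carry folding):
+ 0xc230 = 0xc230
+ 0x8dce = 0x4fff
+ 0xcb83 = 0x1b83
+ 0x3180 = 0x4d03
One's complement: ~0x4d03
Checksum = 0xb2fc


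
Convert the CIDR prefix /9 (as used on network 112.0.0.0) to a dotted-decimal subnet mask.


/9 means 9 network bits, 23 host bits
Binary: 11111111100000000000000000000000
Mask: 255.128.0.0


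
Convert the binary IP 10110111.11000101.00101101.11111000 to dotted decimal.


10110111 = 183
11000101 = 197
00101101 = 45
11111000 = 248
IP: 183.197.45.248


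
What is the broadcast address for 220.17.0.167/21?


Network: 220.17.0.0/21
Host bits = 11
Set all host bits to 1:
Broadcast: 220.17.7.255


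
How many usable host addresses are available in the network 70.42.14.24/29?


Host bits = 32 - 29 = 3
Total addresses = 2^3 = 8
Usable = total - 2 (network and broadcast)
Usable hosts: 6


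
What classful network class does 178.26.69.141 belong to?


First octet: 178
Binary: 10110010
10xxxxxx -> Class B (128-191)
Class B, default mask 255.255.0.0 (/16)


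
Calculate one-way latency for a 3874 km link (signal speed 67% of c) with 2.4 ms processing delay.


Speed = 0.67 * 3e5 km/s = 201000 km/s
Propagation delay = 3874 / 201000 = 0.0193 s = 19.2736 ms
Processing delay = 2.4 ms
Total one-way latency = 21.6736 ms


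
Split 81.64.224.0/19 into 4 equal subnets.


New prefix = 19 + 2 = 21
Each subnet has 2048 addresses
  81.64.224.0/21
  81.64.232.0/21
  81.64.240.0/21
  81.64.248.0/21
Subnets: 81.64.224.0/21, 81.64.232.0/21, 81.64.240.0/21, 81.64.248.0/21


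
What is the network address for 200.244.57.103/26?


IP:   11001000.11110100.00111001.01100111
Mask: 11111111.11111111.11111111.11000000
AND operation:
Net:  11001000.11110100.00111001.01000000
Network: 200.244.57.64/26


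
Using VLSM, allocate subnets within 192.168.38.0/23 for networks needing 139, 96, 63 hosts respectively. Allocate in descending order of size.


139 hosts -> /24 (254 usable): 192.168.38.0/24
96 hosts -> /25 (126 usable): 192.168.39.0/25
63 hosts -> /25 (126 usable): 192.168.39.128/25
Allocation: 192.168.38.0/24 (139 hosts, 254 usable); 192.168.39.0/25 (96 hosts, 126 usable); 192.168.39.128/25 (63 hosts, 126 usable)


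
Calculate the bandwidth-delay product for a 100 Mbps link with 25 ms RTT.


BDP = bandwidth * RTT
= 100 Mbps * 25 ms
= 100 * 1e6 * 25 / 1000 bits
= 2500000 bits
= 312500 bytes
= 305.1758 KB
BDP = 2500000 bits (312500 bytes)


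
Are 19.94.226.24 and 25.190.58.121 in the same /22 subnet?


Mask: 255.255.252.0
19.94.226.24 AND mask = 19.94.224.0
25.190.58.121 AND mask = 25.190.56.0
No, different subnets (19.94.224.0 vs 25.190.56.0)


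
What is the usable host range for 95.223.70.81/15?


Network: 95.222.0.0
Broadcast: 95.223.255.255
First usable = network + 1
Last usable = broadcast - 1
Range: 95.222.0.1 to 95.223.255.254


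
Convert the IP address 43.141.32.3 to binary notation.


43 = 00101011
141 = 10001101
32 = 00100000
3 = 00000011
Binary: 00101011.10001101.00100000.00000011


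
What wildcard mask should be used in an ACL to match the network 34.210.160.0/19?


Subnet mask: 255.255.224.0
Wildcard = 255.255.255.255 - subnet mask
255 - 255 = 0
255 - 255 = 0
255 - 224 = 31
255 - 0 = 255
Wildcard: 0.0.31.255


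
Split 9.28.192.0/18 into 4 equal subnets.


New prefix = 18 + 2 = 20
Each subnet has 4096 addresses
  9.28.192.0/20
  9.28.208.0/20
  9.28.224.0/20
  9.28.240.0/20
Subnets: 9.28.192.0/20, 9.28.208.0/20, 9.28.224.0/20, 9.28.240.0/20


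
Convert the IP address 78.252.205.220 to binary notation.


78 = 01001110
252 = 11111100
205 = 11001101
220 = 11011100
Binary: 01001110.11111100.11001101.11011100


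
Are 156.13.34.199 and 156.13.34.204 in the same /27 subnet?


Mask: 255.255.255.224
156.13.34.199 AND mask = 156.13.34.192
156.13.34.204 AND mask = 156.13.34.192
Yes, same subnet (156.13.34.192)
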